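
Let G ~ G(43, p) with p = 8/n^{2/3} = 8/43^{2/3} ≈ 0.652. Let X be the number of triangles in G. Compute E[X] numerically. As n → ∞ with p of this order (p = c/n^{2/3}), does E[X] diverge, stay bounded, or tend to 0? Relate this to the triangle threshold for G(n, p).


Number of potential triangles: C(43, 3) = 12341.
Each occurs with probability p³ ≈ (0.652)³ ≈ 2.76906e-01.
By linearity: E[X] = C(43, 3)·p³ ≈ 12341 · 2.76906e-01 ≈ 3417.302.
Since α = 2/3 < 1, p = c/n^{2/3} ≫ 1/n is above the triangle threshold p ~ 1/n. Asymptotically E[X] ~ (c³/6)·n^{3(1−α)} = (8³/6)·n^{1} → ∞; triangles are abundant w.h.p.

E[X] ≈ 3417.302; in regime p = Θ(1/n^{2/3}) E[X] diverges (above the triangle threshold p ~ 1/n).


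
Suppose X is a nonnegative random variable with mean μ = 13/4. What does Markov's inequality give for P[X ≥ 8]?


μ = E[X] = 13/4, a = 8.
Markov: P[X ≥ 8] ≤ μ/a = (13/4)/8 = 13/32.
Numerically: ≈ 0.4062.
(Since a = 8 > μ = 3.2500, the bound 13/32 is < 1 and informative.)

P[X ≥ 8] ≤ 13/32 ≈ 0.4062.


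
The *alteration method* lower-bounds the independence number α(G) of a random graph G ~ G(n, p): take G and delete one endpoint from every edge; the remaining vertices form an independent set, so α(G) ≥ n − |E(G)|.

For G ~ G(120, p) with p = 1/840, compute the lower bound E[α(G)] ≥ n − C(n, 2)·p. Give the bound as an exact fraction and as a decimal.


E[|E(G)|] = C(120, 2)·p = 7140 · (1/840) = 17/2.
E[α(G)] ≥ n − E[|E(G)|] = 120 − 17/2 = 223/2.
Numerically: ≈ 111.500.
(This is only a lower bound; the true E[α(G)] may be larger.)

E[α(G)] ≥ 223/2 ≈ 111.500.


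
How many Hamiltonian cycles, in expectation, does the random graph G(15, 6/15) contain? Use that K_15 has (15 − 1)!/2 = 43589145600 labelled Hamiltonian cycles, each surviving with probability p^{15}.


K_15 has (15 − 1)!/2 = 43589145600 labelled Hamiltonian cycles.
For each such Hamiltonian cycle H, let X_H = 1 if all 15 edges of H are present in G. Then P[X_H = 1] = p^{15} = (2/5)^{15} = 32768/30517578125.
By linearity of expectation: E[X] = Σ_H E[X_H] = 43589145600 · p^{15} = 43589145600 · 32768/30517578125 = 57133164920832/1220703125.
Numerically: E[X] ≈ 46803.

E[X] = 43589145600 · (2/5)^{15} = 57133164920832/1220703125 ≈ 46803.


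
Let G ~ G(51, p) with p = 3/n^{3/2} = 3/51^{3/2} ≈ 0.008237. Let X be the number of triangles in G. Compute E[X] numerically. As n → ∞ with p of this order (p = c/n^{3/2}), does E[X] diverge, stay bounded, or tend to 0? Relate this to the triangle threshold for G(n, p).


Number of potential triangles: C(51, 3) = 20825.
Each occurs with probability p³ ≈ (0.008237)³ ≈ 5.588535e-07.
By linearity: E[X] = C(51, 3)·p³ ≈ 20825 · 5.588535e-07 ≈ 0.0116.
Since α = 3/2 > 1, p = c/n^{3/2} = o(1/n) is below the triangle threshold p ~ 1/n. Asymptotically E[X] ~ (c³/6)·n^{3(1−α)} = (3³/6)·n^{-1.5} → 0, so by Markov's inequality G has no triangles w.h.p.

E[X] ≈ 0.0116; in regime p = Θ(1/n^{3/2}) E[X] tends to 0 (below the triangle threshold p ~ 1/n).


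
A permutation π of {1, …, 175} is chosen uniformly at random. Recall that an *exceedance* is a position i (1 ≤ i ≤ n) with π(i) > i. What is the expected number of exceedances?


Write X = Σ_{i=1}^{175} X_i, where X_i = 1_{π(i) > i}.
For each fixed i, π(i) is uniform over {1, …, 175} (marginal of a uniform permutation), so P[π(i) > i] = (n − i)/n. Summing: Σ_{i=1}^{175} (n − i)/n = (0 + 1 + … + 174)/175 = 175(175 − 1)/(2·175) = (175 − 1)/2.
Hence E[X] = Σ_{i=1}^{175} (175 − i)/175 = 87 ≈ 87.00000.

E[X] = 87 = 87.00000.


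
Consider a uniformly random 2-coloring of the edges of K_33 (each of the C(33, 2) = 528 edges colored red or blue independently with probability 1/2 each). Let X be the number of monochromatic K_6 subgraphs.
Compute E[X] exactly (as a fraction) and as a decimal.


Let X = Σ_S X_S over the C(33, 6) = 1107568 subsets S of size 6, where X_S = 1 if the K_6 on S is monochromatic.
For a fixed S, the K_6 on S has C(6, 2) = 15 edges. P[all 15 edges red] = (1/2)^15, and likewise for blue, so P[monochromatic] = 2·(1/2)^15 = 2^{1 − 15} = 1/16384.
By linearity of expectation: E[X] = C(33, 6) · 2^{1 − 15} = 1107568 · 1/16384 = 69223/1024.
Numerically: E[X] ≈ 67.600586.

E[X] = C(33,6)·2^(1−C(6,2)) = 69223/1024 ≈ 67.600586.


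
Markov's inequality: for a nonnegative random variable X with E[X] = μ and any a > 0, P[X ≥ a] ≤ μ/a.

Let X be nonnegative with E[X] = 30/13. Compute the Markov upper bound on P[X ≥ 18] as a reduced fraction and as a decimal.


μ = E[X] = 30/13, a = 18.
Markov: P[X ≥ 18] ≤ μ/a = (30/13)/18 = 5/39.
Numerically: ≈ 0.128.
(Since a = 18 > μ = 2.308, the bound 5/39 is < 1 and informative.)

P[X ≥ 18] ≤ 5/39 ≈ 0.128.


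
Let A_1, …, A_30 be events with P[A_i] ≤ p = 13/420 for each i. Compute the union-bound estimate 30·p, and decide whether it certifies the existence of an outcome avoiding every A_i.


Union bound: P[∪_{i=1}^{30} A_i] ≤ Σ_i P[A_i] ≤ 30·p = 30·(13/420) = 13/14.
Numerically: 13/14 ≈ 0.928571.
Is 13/14 < 1? YES.
Since P[∪ A_i] ≤ 13/14 < 1, the complement has P[∩ A_i^c] ≥ 1 − 13/14 = 1/14 > 0, so some outcome avoids every A_i.

30·p = 13/14 ≈ 0.928571; existence CERTIFIED by the union bound.


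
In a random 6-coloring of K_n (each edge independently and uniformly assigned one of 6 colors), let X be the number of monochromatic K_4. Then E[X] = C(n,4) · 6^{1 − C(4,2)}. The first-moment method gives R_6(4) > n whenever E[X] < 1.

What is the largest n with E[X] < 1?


We need C(n, 4) · 6^{1 − 6} < 1, i.e. C(n, 4) < 6^{6 − 1} = 7776.
Check values of n near the boundary:
  n = 16: C(16, 4) = 1820; 1820 < 7776? YES
  n = 17: C(17, 4) = 2380; 2380 < 7776? YES
  n = 18: C(18, 4) = 3060; 3060 < 7776? YES
  n = 19: C(19, 4) = 3876; 3876 < 7776? YES
  n = 20: C(20, 4) = 4845; 4845 < 7776? YES
  n = 21: C(21, 4) = 5985; 5985 < 7776? YES
  n = 22: C(22, 4) = 7315; 7315 < 7776? YES
  n = 23: C(23, 4) = 8855; 8855 < 7776? NO
  n = 24: C(24, 4) = 10626; 10626 < 7776? NO
  n = 25: C(25, 4) = 12650; 12650 < 7776? NO
The largest n with C(n, 4) < 7776 is n = 22 (where E[X] = 7315/7776 ≈ 0.9407150). Hence R_6(4) > 22, i.e. R_6(4) ≥ 23.

Largest n = 22; hence R_6(4) > 22.


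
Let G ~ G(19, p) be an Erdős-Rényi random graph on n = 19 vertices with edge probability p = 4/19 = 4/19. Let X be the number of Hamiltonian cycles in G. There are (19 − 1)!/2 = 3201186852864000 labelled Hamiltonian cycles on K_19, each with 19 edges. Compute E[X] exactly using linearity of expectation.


K_19 has (19 − 1)!/2 = 3201186852864000 labelled Hamiltonian cycles.
For each such Hamiltonian cycle H, let X_H = 1 if all 19 edges of H are present in G. Then P[X_H = 1] = p^{19} = (4/19)^{19} = 274877906944/1978419655660313589123979.
Summing the indicators: E[X] = Σ_H E[X_H] = 3201186852864000 · p^{19} = 3201186852864000 · 274877906944/1978419655660313589123979 = 879935541851906811887616000/1978419655660313589123979.
Numerically: E[X] ≈ 444.8.

E[X] = 3201186852864000 · (4/19)^{19} = 879935541851906811887616000/1978419655660313589123979 ≈ 444.8.


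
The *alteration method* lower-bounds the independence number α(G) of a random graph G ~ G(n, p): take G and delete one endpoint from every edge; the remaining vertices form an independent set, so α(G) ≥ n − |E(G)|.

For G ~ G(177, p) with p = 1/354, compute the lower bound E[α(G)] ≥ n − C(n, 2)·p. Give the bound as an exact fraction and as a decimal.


E[|E(G)|] = C(177, 2)·p = 15576 · (1/354) = 44.
E[α(G)] ≥ n − E[|E(G)|] = 177 − 44 = 133.
Numerically: ≈ 133.00000.
(This is only a lower bound; the true E[α(G)] may be larger.)

E[α(G)] ≥ 133 ≈ 133.00000.


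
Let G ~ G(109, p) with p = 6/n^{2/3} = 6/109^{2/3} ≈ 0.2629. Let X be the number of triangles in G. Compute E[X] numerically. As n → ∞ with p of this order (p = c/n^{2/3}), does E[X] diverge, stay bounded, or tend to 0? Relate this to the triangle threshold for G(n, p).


Number of potential triangles: C(109, 3) = 209934.
Each occurs with probability p³ ≈ (0.2629)³ ≈ 1.818029e-02.
By linearity: E[X] = C(109, 3)·p³ ≈ 209934 · 1.818029e-02 ≈ 3816.6606.
Since α = 2/3 < 1, p = c/n^{2/3} ≫ 1/n is above the triangle threshold p ~ 1/n. Asymptotically E[X] ~ (c³/6)·n^{3(1−α)} = (6³/6)·n^{1} → ∞; triangles are abundant w.h.p.

E[X] ≈ 3816.6606; in regime p = Θ(1/n^{2/3}) E[X] diverges (above the triangle threshold p ~ 1/n).


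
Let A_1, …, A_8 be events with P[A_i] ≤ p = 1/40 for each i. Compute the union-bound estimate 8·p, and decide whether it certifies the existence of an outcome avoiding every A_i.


Union bound: P[∪_{i=1}^{8} A_i] ≤ Σ_i P[A_i] ≤ 8·p = 8·(1/40) = 1/5.
Numerically: 1/5 ≈ 0.200000.
Is 1/5 < 1? YES.
Since P[∪ A_i] ≤ 1/5 < 1, the complement has P[∩ A_i^c] ≥ 1 − 1/5 = 4/5 > 0, so some outcome avoids every A_i.

8·p = 1/5 ≈ 0.200000; existence CERTIFIED by the union bound.


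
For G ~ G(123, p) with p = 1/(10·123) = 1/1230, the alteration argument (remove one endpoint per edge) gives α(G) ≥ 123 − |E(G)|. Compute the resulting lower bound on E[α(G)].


E[|E(G)|] = C(123, 2)·p = 7503 · (1/1230) = 61/10.
E[α(G)] ≥ n − E[|E(G)|] = 123 − 61/10 = 1169/10.
Numerically: ≈ 116.900000.
(This is only a lower bound; the true E[α(G)] may be larger.)

E[α(G)] ≥ 1169/10 ≈ 116.900000.


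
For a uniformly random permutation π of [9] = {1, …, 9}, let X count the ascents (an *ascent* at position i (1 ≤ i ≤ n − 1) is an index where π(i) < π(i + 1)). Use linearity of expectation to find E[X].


Write X = Σ X_I over i = 1, …, 8, with X_I the indicator of one ascent.
There are 8 indicators.
For each fixed i, the pair (π(i), π(i+1)) is a uniformly random ordered pair of distinct values from {1, …, 9}; by symmetry P[π(i) < π(i+1)] = 1/2.
By linearity: E[X] = 8 · (1/2) = (9 − 1) · (1/2) = 4 ≈ 4.0000.

E[X] = 4 = 4.0000.


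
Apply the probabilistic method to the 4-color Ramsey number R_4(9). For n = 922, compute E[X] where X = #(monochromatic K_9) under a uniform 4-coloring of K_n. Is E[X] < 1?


E[X] = C(922, 9) · 4^{1 − 36} = 1275867683890227543270 · 4^{−35} = 1275867683890227543270/1180591620717411303424.
As a reduced fraction: E[X] = 637933841945113771635/590295810358705651712 ≈ 1.081.
Is E[X] < 1? NO.
Since E[X] ≥ 1, the first-moment bound is inconclusive at n = 922; it does NOT by itself certify R_4(9) > 922.

E[X] = 637933841945113771635/590295810358705651712 ≈ 1.081; E[X] ≥ 1; first-moment method inconclusive here.


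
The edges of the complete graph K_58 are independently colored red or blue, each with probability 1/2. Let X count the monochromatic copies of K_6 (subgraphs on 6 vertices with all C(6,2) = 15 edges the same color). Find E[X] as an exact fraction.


Let X = Σ_S X_S over the C(58, 6) = 40475358 subsets S of size 6, where X_S = 1 if the K_6 on S is monochromatic.
For a fixed S, the K_6 on S has C(6, 2) = 15 edges. P[all 15 edges red] = (1/2)^15, and likewise for blue, so P[monochromatic] = 2·(1/2)^15 = 2^{1 − 15} = 1/16384.
Summing: E[X] = C(58, 6) · 2^{1 − 15} = 40475358 · 1/16384 = 20237679/8192.
Numerically: E[X] ≈ 2470.4198.

E[X] = C(58,6)·2^(1−C(6,2)) = 20237679/8192 ≈ 2470.4198.


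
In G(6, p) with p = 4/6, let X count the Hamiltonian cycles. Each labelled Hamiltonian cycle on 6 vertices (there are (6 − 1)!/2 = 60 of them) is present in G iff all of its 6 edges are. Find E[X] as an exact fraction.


K_6 has (6 − 1)!/2 = 60 labelled Hamiltonian cycles.
For each such Hamiltonian cycle H, let X_H = 1 if all 6 edges of H are present in G. Then P[X_H = 1] = p^{6} = (2/3)^{6} = 64/729.
By linearity: E[X] = Σ_H E[X_H] = 60 · p^{6} = 60 · 64/729 = 1280/243.
Numerically: E[X] ≈ 5.2675.

E[X] = 60 · (2/3)^{6} = 1280/243 ≈ 5.2675.


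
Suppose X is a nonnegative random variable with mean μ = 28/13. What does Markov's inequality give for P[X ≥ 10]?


μ = E[X] = 28/13, a = 10.
Markov: P[X ≥ 10] ≤ μ/a = (28/13)/10 = 14/65.
Numerically: ≈ 0.215385.
(Since a = 10 > μ = 2.153846, the bound 14/65 is < 1 and informative.)

P[X ≥ 10] ≤ 14/65 ≈ 0.215385.


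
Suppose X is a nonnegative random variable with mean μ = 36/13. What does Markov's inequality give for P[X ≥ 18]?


μ = E[X] = 36/13, a = 18.
Markov: P[X ≥ 18] ≤ μ/a = (36/13)/18 = 2/13.
Numerically: ≈ 0.1538.
(Since a = 18 > μ = 2.7692, the bound 2/13 is < 1 and informative.)

P[X ≥ 18] ≤ 2/13 ≈ 0.1538.


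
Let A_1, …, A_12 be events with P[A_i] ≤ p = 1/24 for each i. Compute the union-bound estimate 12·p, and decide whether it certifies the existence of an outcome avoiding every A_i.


Union bound: P[∪_{i=1}^{12} A_i] ≤ Σ_i P[A_i] ≤ 12·p = 12·(1/24) = 1/2.
Numerically: 1/2 ≈ 0.5000.
Is 1/2 < 1? YES.
Since P[∪ A_i] ≤ 1/2 < 1, the complement has P[∩ A_i^c] ≥ 1 − 1/2 = 1/2 > 0, so some outcome avoids every A_i.

12·p = 1/2 ≈ 0.5000; existence CERTIFIED by the union bound.


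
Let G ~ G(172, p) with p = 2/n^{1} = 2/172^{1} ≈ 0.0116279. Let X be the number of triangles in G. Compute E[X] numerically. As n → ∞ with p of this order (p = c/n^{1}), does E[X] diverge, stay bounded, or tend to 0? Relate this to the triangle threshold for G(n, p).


Number of potential triangles: C(172, 3) = 833340.
Each occurs with probability p³ ≈ (0.0116279)³ ≈ 1.57218861e-06.
By linearity: E[X] = C(172, 3)·p³ ≈ 833340 · 1.57218861e-06 ≈ 1.310168.
Here α = 1, so p = 2/n is exactly at the triangle threshold p ~ 1/n. Asymptotically E[X] → c³/6 = 2³/6 = 4/3 ≈ 1.333333, a bounded constant. In this regime the triangle count is asymptotically Poisson(c³/6).

E[X] ≈ 1.310168; in regime p = Θ(1/n^{1}) E[X] stays bounded (at the triangle threshold p ~ 1/n).


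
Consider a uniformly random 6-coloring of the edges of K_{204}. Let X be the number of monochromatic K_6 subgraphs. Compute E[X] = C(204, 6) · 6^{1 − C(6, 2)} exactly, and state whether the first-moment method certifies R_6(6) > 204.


E[X] = C(204, 6) · 6^{1 − 15} = 92944609660 · 6^{−14} = 92944609660/78364164096.
As a reduced fraction: E[X] = 23236152415/19591041024 ≈ 1.186.
Is E[X] < 1? NO.
Since E[X] ≥ 1, the first-moment bound is inconclusive at n = 204; it does NOT by itself certify R_6(6) > 204.

E[X] = 23236152415/19591041024 ≈ 1.186; E[X] ≥ 1; first-moment method inconclusive here.


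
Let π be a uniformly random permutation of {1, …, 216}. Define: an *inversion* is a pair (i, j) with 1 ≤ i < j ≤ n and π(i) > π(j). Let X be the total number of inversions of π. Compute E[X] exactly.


Write X = Σ X_I over the C(216, 2) = 23220 pairs i < j, with X_I the indicator of one inversion.
There are 23220 indicators.
For each fixed pair i < j, the values π(i) and π(j) are two distinct elements of {1, …, 216} in uniformly random order; by symmetry P[π(i) > π(j)] = 1/2.
By linearity: E[X] = 23220 · (1/2) = C(216, 2) · (1/2) = 23220/2 = 11610 ≈ 11610.00000.

E[X] = 11610 = 11610.00000.


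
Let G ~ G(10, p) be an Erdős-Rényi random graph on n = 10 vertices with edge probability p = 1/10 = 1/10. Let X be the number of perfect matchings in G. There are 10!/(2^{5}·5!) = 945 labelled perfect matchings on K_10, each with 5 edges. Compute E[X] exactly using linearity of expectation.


K_10 has 10!/(2^{5}·5!) = 945 labelled perfect matchings.
For each such perfect matching H, let X_H = 1 if all 5 edges of H are present in G. Then P[X_H = 1] = p^{5} = (1/10)^{5} = 1/100000.
Summing the indicators: E[X] = Σ_H E[X_H] = 945 · p^{5} = 945 · 1/100000 = 189/20000.
Numerically: E[X] ≈ 0.00945.

E[X] = 945 · (1/10)^{5} = 189/20000 ≈ 0.00945.


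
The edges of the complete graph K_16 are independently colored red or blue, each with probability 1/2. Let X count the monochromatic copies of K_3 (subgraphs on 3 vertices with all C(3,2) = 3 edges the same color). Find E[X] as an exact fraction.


Let X = Σ_S X_S over the C(16, 3) = 560 subsets S of size 3, where X_S = 1 if the K_3 on S is monochromatic.
For a fixed S, the K_3 on S has C(3, 2) = 3 edges. P[all 3 edges red] = (1/2)^3, and likewise for blue, so P[monochromatic] = 2·(1/2)^3 = 2^{1 − 3} = 1/4.
Summing: E[X] = C(16, 3) · 2^{1 − 3} = 560 · 1/4 = 140.
Numerically: E[X] ≈ 140.00000.

E[X] = C(16,3)·2^(1−C(3,2)) = 140 ≈ 140.00000.


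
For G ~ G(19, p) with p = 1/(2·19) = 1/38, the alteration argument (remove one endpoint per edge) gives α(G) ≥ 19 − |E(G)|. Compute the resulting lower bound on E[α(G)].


E[|E(G)|] = C(19, 2)·p = 171 · (1/38) = 9/2.
E[α(G)] ≥ n − E[|E(G)|] = 19 − 9/2 = 29/2.
Numerically: ≈ 14.500000.
(This is only a lower bound; the true E[α(G)] may be larger.)

E[α(G)] ≥ 29/2 ≈ 14.500000.


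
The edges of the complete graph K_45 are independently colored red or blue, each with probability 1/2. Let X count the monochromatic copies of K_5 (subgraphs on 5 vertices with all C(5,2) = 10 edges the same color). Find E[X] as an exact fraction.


Let X = Σ_S X_S over the C(45, 5) = 1221759 subsets S of size 5, where X_S = 1 if the K_5 on S is monochromatic.
For a fixed S, the K_5 on S has C(5, 2) = 10 edges. P[all 10 edges red] = (1/2)^10, and likewise for blue, so P[monochromatic] = 2·(1/2)^10 = 2^{1 − 10} = 1/512.
Summing: E[X] = C(45, 5) · 2^{1 − 10} = 1221759 · 1/512 = 1221759/512.
Numerically: E[X] ≈ 2386.2480.

E[X] = C(45,5)·2^(1−C(5,2)) = 1221759/512 ≈ 2386.2480.


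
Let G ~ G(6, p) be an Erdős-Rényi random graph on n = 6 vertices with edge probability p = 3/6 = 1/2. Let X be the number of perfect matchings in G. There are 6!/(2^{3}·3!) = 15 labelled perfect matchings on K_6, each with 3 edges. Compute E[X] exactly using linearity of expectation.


K_6 has 6!/(2^{3}·3!) = 15 labelled perfect matchings.
For each such perfect matching H, let X_H = 1 if all 3 edges of H are present in G. Then P[X_H = 1] = p^{3} = (1/2)^{3} = 1/8.
By linearity of expectation: E[X] = Σ_H E[X_H] = 15 · p^{3} = 15 · 1/8 = 15/8.
Numerically: E[X] ≈ 1.88.

E[X] = 15 · (1/2)^{3} = 15/8 ≈ 1.88.


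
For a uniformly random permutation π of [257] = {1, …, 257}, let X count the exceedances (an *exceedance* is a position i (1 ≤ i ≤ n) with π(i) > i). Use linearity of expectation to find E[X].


Write X = Σ_{i=1}^{257} X_i, where X_i = 1_{π(i) > i}.
For each fixed i, π(i) is uniform over {1, …, 257} (marginal of a uniform permutation), so P[π(i) > i] = (n − i)/n. Summing: Σ_{i=1}^{257} (n − i)/n = (0 + 1 + … + 256)/257 = 257(257 − 1)/(2·257) = (257 − 1)/2.
Hence E[X] = Σ_{i=1}^{257} (257 − i)/257 = 128 ≈ 128.000.

E[X] = 128 = 128.000.


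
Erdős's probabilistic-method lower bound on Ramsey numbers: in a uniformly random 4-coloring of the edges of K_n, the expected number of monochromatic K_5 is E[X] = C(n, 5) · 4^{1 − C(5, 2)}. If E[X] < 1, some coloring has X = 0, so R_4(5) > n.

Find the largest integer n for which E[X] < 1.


We need C(n, 5) · 4^{1 − 10} < 1, i.e. C(n, 5) < 4^{10 − 1} = 262144.
Check values of n near the boundary:
  n = 27: C(27, 5) = 80730; 80730 < 262144? YES
  n = 28: C(28, 5) = 98280; 98280 < 262144? YES
  n = 29: C(29, 5) = 118755; 118755 < 262144? YES
  n = 30: C(30, 5) = 142506; 142506 < 262144? YES
  n = 31: C(31, 5) = 169911; 169911 < 262144? YES
  n = 32: C(32, 5) = 201376; 201376 < 262144? YES
  n = 33: C(33, 5) = 237336; 237336 < 262144? YES
  n = 34: C(34, 5) = 278256; 278256 < 262144? NO
  n = 35: C(35, 5) = 324632; 324632 < 262144? NO
The largest n with C(n, 5) < 262144 is n = 33 (where E[X] = 29667/32768 ≈ 0.905). Hence R_4(5) > 33, i.e. R_4(5) ≥ 34.

Largest n = 33; hence R_4(5) > 33.


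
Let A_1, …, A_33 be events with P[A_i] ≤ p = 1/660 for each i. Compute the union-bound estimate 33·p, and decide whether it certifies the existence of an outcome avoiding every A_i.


Union bound: P[∪_{i=1}^{33} A_i] ≤ Σ_i P[A_i] ≤ 33·p = 33·(1/660) = 1/20.
Numerically: 1/20 ≈ 0.0500000.
Is 1/20 < 1? YES.
Since P[∪ A_i] ≤ 1/20 < 1, the complement has P[∩ A_i^c] ≥ 1 − 1/20 = 19/20 > 0, so some outcome avoids every A_i.

33·p = 1/20 ≈ 0.0500000; existence CERTIFIED by the union bound.


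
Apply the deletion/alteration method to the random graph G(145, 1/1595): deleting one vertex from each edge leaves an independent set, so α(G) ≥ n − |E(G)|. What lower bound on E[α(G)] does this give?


E[|E(G)|] = C(145, 2)·p = 10440 · (1/1595) = 72/11.
E[α(G)] ≥ n − E[|E(G)|] = 145 − 72/11 = 1523/11.
Numerically: ≈ 138.45455.
(This is only a lower bound; the true E[α(G)] may be larger.)

E[α(G)] ≥ 1523/11 ≈ 138.45455.


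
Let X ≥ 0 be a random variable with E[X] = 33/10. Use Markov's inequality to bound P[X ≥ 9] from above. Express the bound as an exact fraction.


μ = E[X] = 33/10, a = 9.
Markov: P[X ≥ 9] ≤ μ/a = (33/10)/9 = 11/30.
Numerically: ≈ 0.3667.
(Since a = 9 > μ = 3.3000, the bound 11/30 is < 1 and informative.)

P[X ≥ 9] ≤ 11/30 ≈ 0.3667.


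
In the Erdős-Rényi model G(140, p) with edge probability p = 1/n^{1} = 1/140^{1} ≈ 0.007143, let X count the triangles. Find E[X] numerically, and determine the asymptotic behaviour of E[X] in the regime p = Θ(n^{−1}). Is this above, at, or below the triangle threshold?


Number of potential triangles: C(140, 3) = 447580.
Each occurs with probability p³ ≈ (0.007143)³ ≈ 3.644315e-07.
By linearity: E[X] = C(140, 3)·p³ ≈ 447580 · 3.644315e-07 ≈ 0.1631.
Here α = 1, so p = 1/n is exactly at the triangle threshold p ~ 1/n. Asymptotically E[X] → c³/6 = 1³/6 = 1/6 ≈ 0.1667, a bounded constant. In this regime the triangle count is asymptotically Poisson(c³/6).

E[X] ≈ 0.1631; in regime p = Θ(1/n^{1}) E[X] stays bounded (at the triangle threshold p ~ 1/n).


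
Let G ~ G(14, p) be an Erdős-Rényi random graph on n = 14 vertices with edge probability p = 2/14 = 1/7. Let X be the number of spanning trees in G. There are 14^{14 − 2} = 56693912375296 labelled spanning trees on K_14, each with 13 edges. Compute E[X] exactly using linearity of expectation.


K_14 has 14^{14 − 2} = 56693912375296 labelled spanning trees.
For each such spanning tree H, let X_H = 1 if all 13 edges of H are present in G. Then P[X_H = 1] = p^{13} = (1/7)^{13} = 1/96889010407.
Summing the indicators: E[X] = Σ_H E[X_H] = 56693912375296 · p^{13} = 56693912375296 · 1/96889010407 = 4096/7.
Numerically: E[X] ≈ 585.143.

E[X] = 56693912375296 · (1/7)^{13} = 4096/7 ≈ 585.143.


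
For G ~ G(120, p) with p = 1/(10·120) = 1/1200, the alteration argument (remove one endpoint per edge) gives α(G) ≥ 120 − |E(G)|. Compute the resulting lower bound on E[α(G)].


E[|E(G)|] = C(120, 2)·p = 7140 · (1/1200) = 119/20.
E[α(G)] ≥ n − E[|E(G)|] = 120 − 119/20 = 2281/20.
Numerically: ≈ 114.0500.
(This is only a lower bound; the true E[α(G)] may be larger.)

E[α(G)] ≥ 2281/20 ≈ 114.0500.


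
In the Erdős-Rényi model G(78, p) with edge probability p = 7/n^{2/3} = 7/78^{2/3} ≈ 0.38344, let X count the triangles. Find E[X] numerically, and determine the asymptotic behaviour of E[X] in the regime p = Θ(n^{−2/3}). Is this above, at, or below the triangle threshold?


Number of potential triangles: C(78, 3) = 76076.
Each occurs with probability p³ ≈ (0.38344)³ ≈ 5.6377383e-02.
By linearity: E[X] = C(78, 3)·p³ ≈ 76076 · 5.6377383e-02 ≈ 4288.96581.
Since α = 2/3 < 1, p = c/n^{2/3} ≫ 1/n is above the triangle threshold p ~ 1/n. Asymptotically E[X] ~ (c³/6)·n^{3(1−α)} = (7³/6)·n^{1} → ∞; triangles are abundant w.h.p.

E[X] ≈ 4288.96581; in regime p = Θ(1/n^{2/3}) E[X] diverges (above the triangle threshold p ~ 1/n).


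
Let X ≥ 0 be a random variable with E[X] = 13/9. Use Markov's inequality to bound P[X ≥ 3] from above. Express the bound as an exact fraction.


μ = E[X] = 13/9, a = 3.
Markov: P[X ≥ 3] ≤ μ/a = (13/9)/3 = 13/27.
Numerically: ≈ 0.4815.
(Since a = 3 > μ = 1.4444, the bound 13/27 is < 1 and informative.)

P[X ≥ 3] ≤ 13/27 ≈ 0.4815.


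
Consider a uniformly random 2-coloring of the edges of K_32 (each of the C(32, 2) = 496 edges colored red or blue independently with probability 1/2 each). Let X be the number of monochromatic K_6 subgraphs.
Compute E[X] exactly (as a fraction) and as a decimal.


Let X = Σ_S X_S over the C(32, 6) = 906192 subsets S of size 6, where X_S = 1 if the K_6 on S is monochromatic.
For a fixed S, the K_6 on S has C(6, 2) = 15 edges. P[all 15 edges red] = (1/2)^15, and likewise for blue, so P[monochromatic] = 2·(1/2)^15 = 2^{1 − 15} = 1/16384.
By linearity: E[X] = C(32, 6) · 2^{1 − 15} = 906192 · 1/16384 = 56637/1024.
Numerically: E[X] ≈ 55.309570.

E[X] = C(32,6)·2^(1−C(6,2)) = 56637/1024 ≈ 55.309570.


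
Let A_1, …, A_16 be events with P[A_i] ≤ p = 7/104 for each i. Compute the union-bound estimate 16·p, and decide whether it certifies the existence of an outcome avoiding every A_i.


Union bound: P[∪_{i=1}^{16} A_i] ≤ Σ_i P[A_i] ≤ 16·p = 16·(7/104) = 14/13.
Numerically: 14/13 ≈ 1.0769231.
Is 14/13 < 1? NO.
Since the bound 14/13 is ≥ 1, the union bound is uninformative here; it does NOT by itself certify existence.

16·p = 14/13 ≈ 1.0769231; existence NOT certified by the union bound.


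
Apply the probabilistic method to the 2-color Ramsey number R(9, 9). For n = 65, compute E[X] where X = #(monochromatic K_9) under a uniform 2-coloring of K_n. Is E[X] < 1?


E[X] = C(65, 9) · 2^{1 − 36} = 31966749880 · 2^{−35} = 31966749880/34359738368.
As a reduced fraction: E[X] = 3995843735/4294967296 ≈ 0.93035.
Is E[X] < 1? YES.
Since E[X] < 1, there exists a 2-coloring of K_{65} with no monochromatic K_9; hence R(9, 9) > 65.

E[X] = 3995843735/4294967296 ≈ 0.93035; E[X] < 1, so R(9, 9) > 65.


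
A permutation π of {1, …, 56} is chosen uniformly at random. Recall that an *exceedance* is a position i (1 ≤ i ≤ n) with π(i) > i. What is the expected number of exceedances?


Write X = Σ_{i=1}^{56} X_i, where X_i = 1_{π(i) > i}.
For each fixed i, π(i) is uniform over {1, …, 56} (marginal of a uniform permutation), so P[π(i) > i] = (n − i)/n. Summing: Σ_{i=1}^{56} (n − i)/n = (0 + 1 + … + 55)/56 = 56(56 − 1)/(2·56) = (56 − 1)/2.
Hence E[X] = Σ_{i=1}^{56} (56 − i)/56 = 55/2 ≈ 27.500.

E[X] = 55/2 = 27.500.


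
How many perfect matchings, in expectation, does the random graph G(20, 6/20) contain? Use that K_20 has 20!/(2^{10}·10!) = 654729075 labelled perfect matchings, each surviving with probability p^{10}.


K_20 has 20!/(2^{10}·10!) = 654729075 labelled perfect matchings.
For each such perfect matching H, let X_H = 1 if all 10 edges of H are present in G. Then P[X_H = 1] = p^{10} = (3/10)^{10} = 59049/10000000000.
Summing the indicators: E[X] = Σ_H E[X_H] = 654729075 · p^{10} = 654729075 · 59049/10000000000 = 1546443885987/400000000.
Numerically: E[X] ≈ 3.87e+03.

E[X] = 654729075 · (3/10)^{10} = 1546443885987/400000000 ≈ 3.87e+03.


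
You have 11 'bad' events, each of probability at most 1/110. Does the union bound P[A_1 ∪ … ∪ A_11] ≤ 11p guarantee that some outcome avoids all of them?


Union bound: P[∪_{i=1}^{11} A_i] ≤ Σ_i P[A_i] ≤ 11·p = 11·(1/110) = 1/10.
Numerically: 1/10 ≈ 0.1000.
Is 1/10 < 1? YES.
Since P[∪ A_i] ≤ 1/10 < 1, the complement has P[∩ A_i^c] ≥ 1 − 1/10 = 9/10 > 0, so some outcome avoids every A_i.

11·p = 1/10 ≈ 0.1000; existence CERTIFIED by the union bound.


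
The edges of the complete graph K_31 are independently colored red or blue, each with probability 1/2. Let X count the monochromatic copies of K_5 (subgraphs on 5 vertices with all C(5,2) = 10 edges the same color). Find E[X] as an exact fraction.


Let X = Σ_S X_S over the C(31, 5) = 169911 subsets S of size 5, where X_S = 1 if the K_5 on S is monochromatic.
For a fixed S, the K_5 on S has C(5, 2) = 10 edges. P[all 10 edges red] = (1/2)^10, and likewise for blue, so P[monochromatic] = 2·(1/2)^10 = 2^{1 − 10} = 1/512.
Summing: E[X] = C(31, 5) · 2^{1 − 10} = 169911 · 1/512 = 169911/512.
Numerically: E[X] ≈ 331.857.

E[X] = C(31,5)·2^(1−C(5,2)) = 169911/512 ≈ 331.857.


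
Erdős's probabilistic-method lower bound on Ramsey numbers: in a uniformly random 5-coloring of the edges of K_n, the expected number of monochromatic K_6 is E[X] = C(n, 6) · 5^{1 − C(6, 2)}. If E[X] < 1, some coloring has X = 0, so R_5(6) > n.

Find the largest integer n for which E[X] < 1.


We need C(n, 6) · 5^{1 − 15} < 1, i.e. C(n, 6) < 5^{15 − 1} = 6103515625.
Check values of n near the boundary:
  n = 124: C(124, 6) = 4465475476; 4465475476 < 6103515625? YES
  n = 125: C(125, 6) = 4690625500; 4690625500 < 6103515625? YES
  n = 126: C(126, 6) = 4925156775; 4925156775 < 6103515625? YES
  n = 127: C(127, 6) = 5169379425; 5169379425 < 6103515625? YES
  n = 128: C(128, 6) = 5423611200; 5423611200 < 6103515625? YES
  n = 129: C(129, 6) = 5688177600; 5688177600 < 6103515625? YES
  n = 130: C(130, 6) = 5963412000; 5963412000 < 6103515625? YES
  n = 131: C(131, 6) = 6249655776; 6249655776 < 6103515625? NO
  n = 132: C(132, 6) = 6547258432; 6547258432 < 6103515625? NO
The largest n with C(n, 6) < 6103515625 is n = 130 (where E[X] = 47707296/48828125 ≈ 0.9770). Hence R_5(6) > 130, i.e. R_5(6) ≥ 131.

Largest n = 130; hence R_5(6) > 130.


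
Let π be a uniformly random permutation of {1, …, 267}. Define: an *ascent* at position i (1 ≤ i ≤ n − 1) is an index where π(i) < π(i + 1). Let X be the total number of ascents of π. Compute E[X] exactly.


Write X = Σ X_I over i = 1, …, 266, with X_I the indicator of one ascent.
There are 266 indicators.
For each fixed i, the pair (π(i), π(i+1)) is a uniformly random ordered pair of distinct values from {1, …, 267}; by symmetry P[π(i) < π(i+1)] = 1/2.
By linearity: E[X] = 266 · (1/2) = (267 − 1) · (1/2) = 133 ≈ 133.0000.

E[X] = 133 = 133.0000.


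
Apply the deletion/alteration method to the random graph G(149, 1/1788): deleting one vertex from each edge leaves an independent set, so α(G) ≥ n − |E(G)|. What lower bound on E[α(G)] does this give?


E[|E(G)|] = C(149, 2)·p = 11026 · (1/1788) = 37/6.
E[α(G)] ≥ n − E[|E(G)|] = 149 − 37/6 = 857/6.
Numerically: ≈ 142.833333.
(This is only a lower bound; the true E[α(G)] may be larger.)

E[α(G)] ≥ 857/6 ≈ 142.833333.


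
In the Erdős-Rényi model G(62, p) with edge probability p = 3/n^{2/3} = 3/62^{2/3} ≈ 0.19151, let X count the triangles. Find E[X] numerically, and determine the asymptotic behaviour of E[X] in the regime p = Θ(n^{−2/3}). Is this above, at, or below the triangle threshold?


Number of potential triangles: C(62, 3) = 37820.
Each occurs with probability p³ ≈ (0.19151)³ ≈ 7.0239334e-03.
By linearity: E[X] = C(62, 3)·p³ ≈ 37820 · 7.0239334e-03 ≈ 265.64516.
Since α = 2/3 < 1, p = c/n^{2/3} ≫ 1/n is above the triangle threshold p ~ 1/n. Asymptotically E[X] ~ (c³/6)·n^{3(1−α)} = (3³/6)·n^{1} → ∞; triangles are abundant w.h.p.

E[X] ≈ 265.64516; in regime p = Θ(1/n^{2/3}) E[X] diverges (above the triangle threshold p ~ 1/n).


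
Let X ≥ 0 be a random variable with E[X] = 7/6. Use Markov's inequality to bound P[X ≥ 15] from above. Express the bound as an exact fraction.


μ = E[X] = 7/6, a = 15.
Markov: P[X ≥ 15] ≤ μ/a = (7/6)/15 = 7/90.
Numerically: ≈ 0.077778.
(Since a = 15 > μ = 1.166667, the bound 7/90 is < 1 and informative.)

P[X ≥ 15] ≤ 7/90 ≈ 0.077778.


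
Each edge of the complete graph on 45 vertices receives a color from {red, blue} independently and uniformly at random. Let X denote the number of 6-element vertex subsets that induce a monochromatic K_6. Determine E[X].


Let X = Σ_S X_S over the C(45, 6) = 8145060 subsets S of size 6, where X_S = 1 if the K_6 on S is monochromatic.
For a fixed S, the K_6 on S has C(6, 2) = 15 edges. P[all 15 edges red] = (1/2)^15, and likewise for blue, so P[monochromatic] = 2·(1/2)^15 = 2^{1 − 15} = 1/16384.
Summing: E[X] = C(45, 6) · 2^{1 − 15} = 8145060 · 1/16384 = 2036265/4096.
Numerically: E[X] ≈ 497.135.

E[X] = C(45,6)·2^(1−C(6,2)) = 2036265/4096 ≈ 497.135.


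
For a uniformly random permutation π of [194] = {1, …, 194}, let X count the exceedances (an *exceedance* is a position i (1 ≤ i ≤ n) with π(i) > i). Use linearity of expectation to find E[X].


Write X = Σ_{i=1}^{194} X_i, where X_i = 1_{π(i) > i}.
For each fixed i, π(i) is uniform over {1, …, 194} (marginal of a uniform permutation), so P[π(i) > i] = (n − i)/n. Summing: Σ_{i=1}^{194} (n − i)/n = (0 + 1 + … + 193)/194 = 194(194 − 1)/(2·194) = (194 − 1)/2.
Hence E[X] = Σ_{i=1}^{194} (194 − i)/194 = 193/2 ≈ 96.5000.

E[X] = 193/2 = 96.5000.


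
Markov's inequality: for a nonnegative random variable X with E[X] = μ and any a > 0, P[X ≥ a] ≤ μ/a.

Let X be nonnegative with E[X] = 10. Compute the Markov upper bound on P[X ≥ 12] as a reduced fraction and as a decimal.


μ = E[X] = 10, a = 12.
Markov: P[X ≥ 12] ≤ μ/a = (10)/12 = 5/6.
Numerically: ≈ 0.833.
(Since a = 12 > μ = 10.000, the bound 5/6 is < 1 and informative.)

P[X ≥ 12] ≤ 5/6 ≈ 0.833.


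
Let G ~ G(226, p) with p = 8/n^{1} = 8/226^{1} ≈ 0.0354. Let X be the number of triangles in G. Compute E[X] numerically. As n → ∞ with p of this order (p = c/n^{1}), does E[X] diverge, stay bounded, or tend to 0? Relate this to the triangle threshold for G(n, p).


Number of potential triangles: C(226, 3) = 1898400.
Each occurs with probability p³ ≈ (0.0354)³ ≈ 4.43552e-05.
By linearity: E[X] = C(226, 3)·p³ ≈ 1898400 · 4.43552e-05 ≈ 84.204.
Here α = 1, so p = 8/n is exactly at the triangle threshold p ~ 1/n. Asymptotically E[X] → c³/6 = 8³/6 = 256/3 ≈ 85.333, a bounded constant. In this regime the triangle count is asymptotically Poisson(c³/6).

E[X] ≈ 84.204; in regime p = Θ(1/n^{1}) E[X] stays bounded (at the triangle threshold p ~ 1/n).


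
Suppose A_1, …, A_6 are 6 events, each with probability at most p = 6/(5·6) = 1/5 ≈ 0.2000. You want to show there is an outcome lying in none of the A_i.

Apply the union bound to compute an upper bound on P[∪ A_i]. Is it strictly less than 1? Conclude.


Union bound: P[∪_{i=1}^{6} A_i] ≤ Σ_i P[A_i] ≤ 6·p = 6·(1/5) = 6/5.
Numerically: 6/5 ≈ 1.2000.
Is 6/5 < 1? NO.
Since the bound 6/5 is ≥ 1, the union bound is uninformative here; it does NOT by itself certify existence.

6·p = 6/5 ≈ 1.2000; existence NOT certified by the union bound.


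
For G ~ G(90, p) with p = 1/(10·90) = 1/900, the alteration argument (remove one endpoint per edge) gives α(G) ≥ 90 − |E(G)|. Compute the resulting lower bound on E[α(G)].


E[|E(G)|] = C(90, 2)·p = 4005 · (1/900) = 89/20.
E[α(G)] ≥ n − E[|E(G)|] = 90 − 89/20 = 1711/20.
Numerically: ≈ 85.550000.
(This is only a lower bound; the true E[α(G)] may be larger.)

E[α(G)] ≥ 1711/20 ≈ 85.550000.


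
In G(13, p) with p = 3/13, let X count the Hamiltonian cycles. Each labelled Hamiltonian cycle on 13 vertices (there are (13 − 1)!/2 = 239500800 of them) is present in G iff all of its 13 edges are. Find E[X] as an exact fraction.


K_13 has (13 − 1)!/2 = 239500800 labelled Hamiltonian cycles.
For each such Hamiltonian cycle H, let X_H = 1 if all 13 edges of H are present in G. Then P[X_H = 1] = p^{13} = (3/13)^{13} = 1594323/302875106592253.
Summing the indicators: E[X] = Σ_H E[X_H] = 239500800 · p^{13} = 239500800 · 1594323/302875106592253 = 381841633958400/302875106592253.
Numerically: E[X] ≈ 1.26072.

E[X] = 239500800 · (3/13)^{13} = 381841633958400/302875106592253 ≈ 1.26072.


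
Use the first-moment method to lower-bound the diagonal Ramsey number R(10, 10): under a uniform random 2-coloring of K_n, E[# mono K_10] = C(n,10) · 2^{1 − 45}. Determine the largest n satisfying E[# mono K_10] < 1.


We need C(n, 10) · 2^{1 − 45} < 1, i.e. C(n, 10) < 2^{45 − 1} = 17592186044416.
Check values of n near the boundary:
  n = 95: C(95, 10) = 10104934117421; 10104934117421 < 17592186044416? YES
  n = 96: C(96, 10) = 11279926456656; 11279926456656 < 17592186044416? YES
  n = 97: C(97, 10) = 12576469727536; 12576469727536 < 17592186044416? YES
  n = 98: C(98, 10) = 14005614014756; 14005614014756 < 17592186044416? YES
  n = 99: C(99, 10) = 15579278510796; 15579278510796 < 17592186044416? YES
  n = 100: C(100, 10) = 17310309456440; 17310309456440 < 17592186044416? YES
  n = 101: C(101, 10) = 19212541264840; 19212541264840 < 17592186044416? NO
The largest n with C(n, 10) < 17592186044416 is n = 100 (where E[X] = 2163788682055/2199023255552 ≈ 0.984). Hence R(10, 10) > 100, i.e. R(10, 10) ≥ 101.

Largest n = 100; hence R(10, 10) > 100.


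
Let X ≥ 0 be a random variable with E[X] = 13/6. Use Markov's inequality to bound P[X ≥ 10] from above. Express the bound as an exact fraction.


μ = E[X] = 13/6, a = 10.
Markov: P[X ≥ 10] ≤ μ/a = (13/6)/10 = 13/60.
Numerically: ≈ 0.217.
(Since a = 10 > μ = 2.167, the bound 13/60 is < 1 and informative.)

P[X ≥ 10] ≤ 13/60 ≈ 0.217.


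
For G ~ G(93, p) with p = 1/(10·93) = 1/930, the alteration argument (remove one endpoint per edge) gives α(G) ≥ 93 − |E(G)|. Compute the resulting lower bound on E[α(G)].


E[|E(G)|] = C(93, 2)·p = 4278 · (1/930) = 23/5.
E[α(G)] ≥ n − E[|E(G)|] = 93 − 23/5 = 442/5.
Numerically: ≈ 88.400.
(This is only a lower bound; the true E[α(G)] may be larger.)

E[α(G)] ≥ 442/5 ≈ 88.400.


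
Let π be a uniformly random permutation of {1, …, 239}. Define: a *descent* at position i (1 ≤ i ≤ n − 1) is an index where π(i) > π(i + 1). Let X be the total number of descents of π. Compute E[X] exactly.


Write X = Σ X_I over i = 1, …, 238, with X_I the indicator of one descent.
There are 238 indicators.
For each fixed i, the pair (π(i), π(i+1)) is a uniformly random ordered pair of distinct values from {1, …, 239}; by symmetry P[π(i) > π(i+1)] = 1/2.
By linearity: E[X] = 238 · (1/2) = (239 − 1) · (1/2) = 119 ≈ 119.000000.

E[X] = 119 = 119.000000.


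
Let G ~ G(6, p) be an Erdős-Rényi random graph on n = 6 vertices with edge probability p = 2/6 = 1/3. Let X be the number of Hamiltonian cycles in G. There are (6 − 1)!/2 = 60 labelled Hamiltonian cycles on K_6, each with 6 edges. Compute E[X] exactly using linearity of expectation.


K_6 has (6 − 1)!/2 = 60 labelled Hamiltonian cycles.
For each such Hamiltonian cycle H, let X_H = 1 if all 6 edges of H are present in G. Then P[X_H = 1] = p^{6} = (1/3)^{6} = 1/729.
By linearity of expectation: E[X] = Σ_H E[X_H] = 60 · p^{6} = 60 · 1/729 = 20/243.
Numerically: E[X] ≈ 0.082305.

E[X] = 60 · (1/3)^{6} = 20/243 ≈ 0.082305.


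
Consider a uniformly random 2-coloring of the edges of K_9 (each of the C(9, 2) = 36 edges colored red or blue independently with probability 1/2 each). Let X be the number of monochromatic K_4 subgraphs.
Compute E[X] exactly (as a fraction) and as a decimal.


Let X = Σ_S X_S over the C(9, 4) = 126 subsets S of size 4, where X_S = 1 if the K_4 on S is monochromatic.
For a fixed S, the K_4 on S has C(4, 2) = 6 edges. P[all 6 edges red] = (1/2)^6, and likewise for blue, so P[monochromatic] = 2·(1/2)^6 = 2^{1 − 6} = 1/32.
By linearity of expectation: E[X] = C(9, 4) · 2^{1 − 6} = 126 · 1/32 = 63/16.
Numerically: E[X] ≈ 3.93750.

E[X] = C(9,4)·2^(1−C(4,2)) = 63/16 ≈ 3.93750.


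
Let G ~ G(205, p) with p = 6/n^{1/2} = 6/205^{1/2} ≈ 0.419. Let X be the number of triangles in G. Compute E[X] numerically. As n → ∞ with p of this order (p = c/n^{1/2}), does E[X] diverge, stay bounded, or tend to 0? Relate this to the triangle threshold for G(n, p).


Number of potential triangles: C(205, 3) = 1414910.
Each occurs with probability p³ ≈ (0.419)³ ≈ 7.35907e-02.
By linearity: E[X] = C(205, 3)·p³ ≈ 1414910 · 7.35907e-02 ≈ 104124.223.
Since α = 1/2 < 1, p = c/n^{1/2} ≫ 1/n is above the triangle threshold p ~ 1/n. Asymptotically E[X] ~ (c³/6)·n^{3(1−α)} = (6³/6)·n^{1.5} → ∞; triangles are abundant w.h.p.

E[X] ≈ 104124.223; in regime p = Θ(1/n^{1/2}) E[X] diverges (above the triangle threshold p ~ 1/n).
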